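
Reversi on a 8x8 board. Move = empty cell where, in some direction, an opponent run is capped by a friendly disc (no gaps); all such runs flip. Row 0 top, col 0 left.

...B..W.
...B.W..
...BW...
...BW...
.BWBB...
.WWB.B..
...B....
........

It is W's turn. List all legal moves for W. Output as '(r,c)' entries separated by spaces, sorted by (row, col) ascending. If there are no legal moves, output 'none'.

Answer: (0,2) (1,2) (2,2) (3,0) (3,1) (3,2) (4,0) (4,5) (5,4) (6,4) (7,4)

Derivation:
(0,2): flips 1 -> legal
(0,4): no bracket -> illegal
(1,2): flips 1 -> legal
(1,4): no bracket -> illegal
(2,2): flips 1 -> legal
(3,0): flips 1 -> legal
(3,1): flips 1 -> legal
(3,2): flips 1 -> legal
(3,5): no bracket -> illegal
(4,0): flips 1 -> legal
(4,5): flips 2 -> legal
(4,6): no bracket -> illegal
(5,0): no bracket -> illegal
(5,4): flips 2 -> legal
(5,6): no bracket -> illegal
(6,2): no bracket -> illegal
(6,4): flips 1 -> legal
(6,5): no bracket -> illegal
(6,6): no bracket -> illegal
(7,2): no bracket -> illegal
(7,3): no bracket -> illegal
(7,4): flips 1 -> legal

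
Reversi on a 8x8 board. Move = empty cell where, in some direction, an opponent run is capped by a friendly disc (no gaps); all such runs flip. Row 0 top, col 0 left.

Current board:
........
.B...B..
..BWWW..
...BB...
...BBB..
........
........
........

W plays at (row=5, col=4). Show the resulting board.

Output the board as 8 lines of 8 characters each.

Answer: ........
.B...B..
..BWWW..
...BW...
...BWB..
....W...
........
........

Derivation:
Place W at (5,4); scan 8 dirs for brackets.
Dir NW: opp run (4,3), next='.' -> no flip
Dir N: opp run (4,4) (3,4) capped by W -> flip
Dir NE: opp run (4,5), next='.' -> no flip
Dir W: first cell '.' (not opp) -> no flip
Dir E: first cell '.' (not opp) -> no flip
Dir SW: first cell '.' (not opp) -> no flip
Dir S: first cell '.' (not opp) -> no flip
Dir SE: first cell '.' (not opp) -> no flip
All flips: (3,4) (4,4)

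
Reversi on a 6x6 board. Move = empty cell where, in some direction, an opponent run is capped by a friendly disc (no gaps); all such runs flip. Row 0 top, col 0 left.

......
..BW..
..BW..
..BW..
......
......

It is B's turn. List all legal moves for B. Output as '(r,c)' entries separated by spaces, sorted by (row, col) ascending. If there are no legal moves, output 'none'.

(0,2): no bracket -> illegal
(0,3): no bracket -> illegal
(0,4): flips 1 -> legal
(1,4): flips 2 -> legal
(2,4): flips 1 -> legal
(3,4): flips 2 -> legal
(4,2): no bracket -> illegal
(4,3): no bracket -> illegal
(4,4): flips 1 -> legal

Answer: (0,4) (1,4) (2,4) (3,4) (4,4)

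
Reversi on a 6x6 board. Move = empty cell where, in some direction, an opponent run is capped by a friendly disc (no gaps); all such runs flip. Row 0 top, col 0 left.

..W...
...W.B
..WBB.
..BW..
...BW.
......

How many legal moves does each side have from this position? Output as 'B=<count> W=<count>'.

Answer: B=6 W=5

Derivation:
-- B to move --
(0,1): no bracket -> illegal
(0,3): flips 1 -> legal
(0,4): no bracket -> illegal
(1,1): no bracket -> illegal
(1,2): flips 1 -> legal
(1,4): no bracket -> illegal
(2,1): flips 1 -> legal
(3,1): no bracket -> illegal
(3,4): flips 1 -> legal
(3,5): no bracket -> illegal
(4,2): flips 1 -> legal
(4,5): flips 1 -> legal
(5,3): no bracket -> illegal
(5,4): no bracket -> illegal
(5,5): no bracket -> illegal
B mobility = 6
-- W to move --
(0,4): no bracket -> illegal
(0,5): no bracket -> illegal
(1,2): no bracket -> illegal
(1,4): no bracket -> illegal
(2,1): no bracket -> illegal
(2,5): flips 2 -> legal
(3,1): flips 1 -> legal
(3,4): no bracket -> illegal
(3,5): flips 1 -> legal
(4,1): no bracket -> illegal
(4,2): flips 2 -> legal
(5,2): no bracket -> illegal
(5,3): flips 1 -> legal
(5,4): no bracket -> illegal
W mobility = 5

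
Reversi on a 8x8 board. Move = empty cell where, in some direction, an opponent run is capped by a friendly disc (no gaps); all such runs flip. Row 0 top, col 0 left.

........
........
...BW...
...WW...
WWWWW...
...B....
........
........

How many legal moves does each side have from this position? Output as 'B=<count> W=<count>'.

Answer: B=4 W=6

Derivation:
-- B to move --
(1,3): no bracket -> illegal
(1,4): no bracket -> illegal
(1,5): no bracket -> illegal
(2,2): no bracket -> illegal
(2,5): flips 1 -> legal
(3,0): no bracket -> illegal
(3,1): flips 1 -> legal
(3,2): no bracket -> illegal
(3,5): flips 1 -> legal
(4,5): flips 1 -> legal
(5,0): no bracket -> illegal
(5,1): no bracket -> illegal
(5,2): no bracket -> illegal
(5,4): no bracket -> illegal
(5,5): no bracket -> illegal
B mobility = 4
-- W to move --
(1,2): flips 1 -> legal
(1,3): flips 1 -> legal
(1,4): no bracket -> illegal
(2,2): flips 1 -> legal
(3,2): no bracket -> illegal
(5,2): no bracket -> illegal
(5,4): no bracket -> illegal
(6,2): flips 1 -> legal
(6,3): flips 1 -> legal
(6,4): flips 1 -> legal
W mobility = 6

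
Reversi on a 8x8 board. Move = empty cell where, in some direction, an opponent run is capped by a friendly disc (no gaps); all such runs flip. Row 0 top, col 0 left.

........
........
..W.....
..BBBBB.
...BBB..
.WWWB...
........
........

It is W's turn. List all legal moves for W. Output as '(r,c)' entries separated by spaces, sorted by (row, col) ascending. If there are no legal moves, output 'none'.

(2,1): no bracket -> illegal
(2,3): flips 2 -> legal
(2,4): no bracket -> illegal
(2,5): flips 2 -> legal
(2,6): flips 2 -> legal
(2,7): no bracket -> illegal
(3,1): no bracket -> illegal
(3,7): no bracket -> illegal
(4,1): no bracket -> illegal
(4,2): flips 1 -> legal
(4,6): no bracket -> illegal
(4,7): no bracket -> illegal
(5,5): flips 3 -> legal
(5,6): no bracket -> illegal
(6,3): no bracket -> illegal
(6,4): no bracket -> illegal
(6,5): no bracket -> illegal

Answer: (2,3) (2,5) (2,6) (4,2) (5,5)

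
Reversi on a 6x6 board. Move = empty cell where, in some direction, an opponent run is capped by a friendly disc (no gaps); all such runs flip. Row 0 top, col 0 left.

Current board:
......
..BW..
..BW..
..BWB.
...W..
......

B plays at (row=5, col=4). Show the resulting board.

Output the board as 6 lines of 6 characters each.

Answer: ......
..BW..
..BW..
..BWB.
...B..
....B.

Derivation:
Place B at (5,4); scan 8 dirs for brackets.
Dir NW: opp run (4,3) capped by B -> flip
Dir N: first cell '.' (not opp) -> no flip
Dir NE: first cell '.' (not opp) -> no flip
Dir W: first cell '.' (not opp) -> no flip
Dir E: first cell '.' (not opp) -> no flip
Dir SW: edge -> no flip
Dir S: edge -> no flip
Dir SE: edge -> no flip
All flips: (4,3)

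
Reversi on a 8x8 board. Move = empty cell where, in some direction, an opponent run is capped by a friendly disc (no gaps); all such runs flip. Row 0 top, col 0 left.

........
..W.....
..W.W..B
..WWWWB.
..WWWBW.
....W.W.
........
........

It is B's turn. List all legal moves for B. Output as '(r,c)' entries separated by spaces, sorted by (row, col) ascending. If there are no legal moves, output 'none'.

Answer: (2,3) (2,5) (3,1) (4,1) (4,7) (6,3) (6,6) (6,7)

Derivation:
(0,1): no bracket -> illegal
(0,2): no bracket -> illegal
(0,3): no bracket -> illegal
(1,1): no bracket -> illegal
(1,3): no bracket -> illegal
(1,4): no bracket -> illegal
(1,5): no bracket -> illegal
(2,1): no bracket -> illegal
(2,3): flips 1 -> legal
(2,5): flips 1 -> legal
(2,6): no bracket -> illegal
(3,1): flips 4 -> legal
(3,7): no bracket -> illegal
(4,1): flips 3 -> legal
(4,7): flips 1 -> legal
(5,1): no bracket -> illegal
(5,2): no bracket -> illegal
(5,3): no bracket -> illegal
(5,5): no bracket -> illegal
(5,7): no bracket -> illegal
(6,3): flips 1 -> legal
(6,4): no bracket -> illegal
(6,5): no bracket -> illegal
(6,6): flips 2 -> legal
(6,7): flips 1 -> legal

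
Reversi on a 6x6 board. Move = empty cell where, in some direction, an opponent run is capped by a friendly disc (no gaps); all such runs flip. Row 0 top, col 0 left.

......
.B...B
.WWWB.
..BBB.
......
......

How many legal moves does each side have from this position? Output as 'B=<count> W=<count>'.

Answer: B=6 W=8

Derivation:
-- B to move --
(1,0): flips 1 -> legal
(1,2): flips 2 -> legal
(1,3): flips 1 -> legal
(1,4): flips 1 -> legal
(2,0): flips 3 -> legal
(3,0): no bracket -> illegal
(3,1): flips 1 -> legal
B mobility = 6
-- W to move --
(0,0): flips 1 -> legal
(0,1): flips 1 -> legal
(0,2): no bracket -> illegal
(0,4): no bracket -> illegal
(0,5): no bracket -> illegal
(1,0): no bracket -> illegal
(1,2): no bracket -> illegal
(1,3): no bracket -> illegal
(1,4): no bracket -> illegal
(2,0): no bracket -> illegal
(2,5): flips 1 -> legal
(3,1): no bracket -> illegal
(3,5): no bracket -> illegal
(4,1): flips 1 -> legal
(4,2): flips 1 -> legal
(4,3): flips 2 -> legal
(4,4): flips 1 -> legal
(4,5): flips 1 -> legal
W mobility = 8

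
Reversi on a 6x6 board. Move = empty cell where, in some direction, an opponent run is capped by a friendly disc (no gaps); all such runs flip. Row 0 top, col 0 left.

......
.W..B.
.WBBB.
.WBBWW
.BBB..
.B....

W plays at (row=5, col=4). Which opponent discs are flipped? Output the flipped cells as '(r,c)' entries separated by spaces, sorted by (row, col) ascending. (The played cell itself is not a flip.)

Answer: (3,2) (4,3)

Derivation:
Dir NW: opp run (4,3) (3,2) capped by W -> flip
Dir N: first cell '.' (not opp) -> no flip
Dir NE: first cell '.' (not opp) -> no flip
Dir W: first cell '.' (not opp) -> no flip
Dir E: first cell '.' (not opp) -> no flip
Dir SW: edge -> no flip
Dir S: edge -> no flip
Dir SE: edge -> no flip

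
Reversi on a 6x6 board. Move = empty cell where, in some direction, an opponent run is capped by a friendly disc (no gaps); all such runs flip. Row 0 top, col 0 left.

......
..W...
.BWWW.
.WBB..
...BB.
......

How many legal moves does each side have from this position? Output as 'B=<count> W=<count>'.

-- B to move --
(0,1): no bracket -> illegal
(0,2): flips 2 -> legal
(0,3): flips 1 -> legal
(1,1): flips 1 -> legal
(1,3): flips 1 -> legal
(1,4): flips 1 -> legal
(1,5): flips 1 -> legal
(2,0): no bracket -> illegal
(2,5): flips 3 -> legal
(3,0): flips 1 -> legal
(3,4): no bracket -> illegal
(3,5): no bracket -> illegal
(4,0): no bracket -> illegal
(4,1): flips 1 -> legal
(4,2): no bracket -> illegal
B mobility = 9
-- W to move --
(1,0): no bracket -> illegal
(1,1): flips 1 -> legal
(2,0): flips 1 -> legal
(3,0): flips 1 -> legal
(3,4): flips 2 -> legal
(3,5): no bracket -> illegal
(4,1): flips 1 -> legal
(4,2): flips 2 -> legal
(4,5): no bracket -> illegal
(5,2): no bracket -> illegal
(5,3): flips 2 -> legal
(5,4): no bracket -> illegal
(5,5): flips 2 -> legal
W mobility = 8

Answer: B=9 W=8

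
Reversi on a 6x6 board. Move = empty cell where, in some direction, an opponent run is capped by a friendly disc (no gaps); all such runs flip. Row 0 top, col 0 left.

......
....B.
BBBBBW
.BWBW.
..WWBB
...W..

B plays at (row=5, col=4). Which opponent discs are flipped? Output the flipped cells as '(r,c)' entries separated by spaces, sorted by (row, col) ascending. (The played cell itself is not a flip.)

Dir NW: opp run (4,3) (3,2) capped by B -> flip
Dir N: first cell 'B' (not opp) -> no flip
Dir NE: first cell 'B' (not opp) -> no flip
Dir W: opp run (5,3), next='.' -> no flip
Dir E: first cell '.' (not opp) -> no flip
Dir SW: edge -> no flip
Dir S: edge -> no flip
Dir SE: edge -> no flip

Answer: (3,2) (4,3)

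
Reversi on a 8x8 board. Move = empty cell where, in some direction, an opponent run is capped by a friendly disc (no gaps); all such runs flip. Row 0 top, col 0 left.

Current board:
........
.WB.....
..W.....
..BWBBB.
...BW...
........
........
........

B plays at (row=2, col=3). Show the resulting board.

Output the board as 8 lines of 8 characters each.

Place B at (2,3); scan 8 dirs for brackets.
Dir NW: first cell 'B' (not opp) -> no flip
Dir N: first cell '.' (not opp) -> no flip
Dir NE: first cell '.' (not opp) -> no flip
Dir W: opp run (2,2), next='.' -> no flip
Dir E: first cell '.' (not opp) -> no flip
Dir SW: first cell 'B' (not opp) -> no flip
Dir S: opp run (3,3) capped by B -> flip
Dir SE: first cell 'B' (not opp) -> no flip
All flips: (3,3)

Answer: ........
.WB.....
..WB....
..BBBBB.
...BW...
........
........
........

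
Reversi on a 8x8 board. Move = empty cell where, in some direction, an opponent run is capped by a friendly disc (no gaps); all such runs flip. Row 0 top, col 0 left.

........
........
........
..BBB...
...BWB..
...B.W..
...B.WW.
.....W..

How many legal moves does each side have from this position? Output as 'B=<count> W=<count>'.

Answer: B=3 W=6

Derivation:
-- B to move --
(3,5): flips 1 -> legal
(4,6): no bracket -> illegal
(5,4): flips 1 -> legal
(5,6): no bracket -> illegal
(5,7): no bracket -> illegal
(6,4): no bracket -> illegal
(6,7): no bracket -> illegal
(7,4): no bracket -> illegal
(7,6): no bracket -> illegal
(7,7): flips 3 -> legal
B mobility = 3
-- W to move --
(2,1): no bracket -> illegal
(2,2): flips 1 -> legal
(2,3): no bracket -> illegal
(2,4): flips 1 -> legal
(2,5): no bracket -> illegal
(3,1): no bracket -> illegal
(3,5): flips 1 -> legal
(3,6): no bracket -> illegal
(4,1): no bracket -> illegal
(4,2): flips 1 -> legal
(4,6): flips 1 -> legal
(5,2): no bracket -> illegal
(5,4): no bracket -> illegal
(5,6): no bracket -> illegal
(6,2): flips 1 -> legal
(6,4): no bracket -> illegal
(7,2): no bracket -> illegal
(7,3): no bracket -> illegal
(7,4): no bracket -> illegal
W mobility = 6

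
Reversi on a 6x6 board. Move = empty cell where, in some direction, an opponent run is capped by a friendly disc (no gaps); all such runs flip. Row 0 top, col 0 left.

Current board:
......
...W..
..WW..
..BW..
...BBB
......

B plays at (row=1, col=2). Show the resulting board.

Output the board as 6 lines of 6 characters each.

Answer: ......
..BW..
..BW..
..BW..
...BBB
......

Derivation:
Place B at (1,2); scan 8 dirs for brackets.
Dir NW: first cell '.' (not opp) -> no flip
Dir N: first cell '.' (not opp) -> no flip
Dir NE: first cell '.' (not opp) -> no flip
Dir W: first cell '.' (not opp) -> no flip
Dir E: opp run (1,3), next='.' -> no flip
Dir SW: first cell '.' (not opp) -> no flip
Dir S: opp run (2,2) capped by B -> flip
Dir SE: opp run (2,3), next='.' -> no flip
All flips: (2,2)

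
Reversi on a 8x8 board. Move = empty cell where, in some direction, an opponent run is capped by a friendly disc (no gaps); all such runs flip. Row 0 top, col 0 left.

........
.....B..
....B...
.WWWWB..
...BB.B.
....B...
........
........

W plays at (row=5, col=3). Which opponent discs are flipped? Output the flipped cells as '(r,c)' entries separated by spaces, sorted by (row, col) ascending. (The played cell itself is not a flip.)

Dir NW: first cell '.' (not opp) -> no flip
Dir N: opp run (4,3) capped by W -> flip
Dir NE: opp run (4,4) (3,5), next='.' -> no flip
Dir W: first cell '.' (not opp) -> no flip
Dir E: opp run (5,4), next='.' -> no flip
Dir SW: first cell '.' (not opp) -> no flip
Dir S: first cell '.' (not opp) -> no flip
Dir SE: first cell '.' (not opp) -> no flip

Answer: (4,3)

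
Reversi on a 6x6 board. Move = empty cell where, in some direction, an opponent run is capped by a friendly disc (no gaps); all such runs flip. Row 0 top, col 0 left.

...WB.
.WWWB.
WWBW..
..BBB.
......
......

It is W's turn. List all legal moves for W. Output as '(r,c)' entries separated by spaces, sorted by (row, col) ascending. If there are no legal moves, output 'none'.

Answer: (0,5) (1,5) (2,5) (3,1) (4,1) (4,2) (4,3) (4,4) (4,5)

Derivation:
(0,5): flips 2 -> legal
(1,5): flips 1 -> legal
(2,4): no bracket -> illegal
(2,5): flips 1 -> legal
(3,1): flips 1 -> legal
(3,5): no bracket -> illegal
(4,1): flips 1 -> legal
(4,2): flips 2 -> legal
(4,3): flips 2 -> legal
(4,4): flips 2 -> legal
(4,5): flips 1 -> legal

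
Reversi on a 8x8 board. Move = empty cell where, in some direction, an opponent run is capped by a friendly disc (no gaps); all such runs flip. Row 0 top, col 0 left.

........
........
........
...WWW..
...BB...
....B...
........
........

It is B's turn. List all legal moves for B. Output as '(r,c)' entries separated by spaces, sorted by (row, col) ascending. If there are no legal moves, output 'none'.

Answer: (2,2) (2,3) (2,4) (2,5) (2,6)

Derivation:
(2,2): flips 1 -> legal
(2,3): flips 1 -> legal
(2,4): flips 1 -> legal
(2,5): flips 1 -> legal
(2,6): flips 1 -> legal
(3,2): no bracket -> illegal
(3,6): no bracket -> illegal
(4,2): no bracket -> illegal
(4,5): no bracket -> illegal
(4,6): no bracket -> illegal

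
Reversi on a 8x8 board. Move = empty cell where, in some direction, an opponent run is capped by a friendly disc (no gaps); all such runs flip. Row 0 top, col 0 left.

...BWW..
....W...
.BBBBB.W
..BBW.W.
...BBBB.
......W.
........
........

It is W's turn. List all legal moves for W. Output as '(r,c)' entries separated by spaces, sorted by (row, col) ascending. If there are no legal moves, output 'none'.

Answer: (0,2) (1,2) (1,6) (3,1) (4,1) (5,2) (5,4)

Derivation:
(0,2): flips 1 -> legal
(1,0): no bracket -> illegal
(1,1): no bracket -> illegal
(1,2): flips 1 -> legal
(1,3): no bracket -> illegal
(1,5): no bracket -> illegal
(1,6): flips 1 -> legal
(2,0): no bracket -> illegal
(2,6): no bracket -> illegal
(3,0): no bracket -> illegal
(3,1): flips 2 -> legal
(3,5): no bracket -> illegal
(3,7): no bracket -> illegal
(4,1): flips 2 -> legal
(4,2): no bracket -> illegal
(4,7): no bracket -> illegal
(5,2): flips 1 -> legal
(5,3): no bracket -> illegal
(5,4): flips 2 -> legal
(5,5): no bracket -> illegal
(5,7): no bracket -> illegal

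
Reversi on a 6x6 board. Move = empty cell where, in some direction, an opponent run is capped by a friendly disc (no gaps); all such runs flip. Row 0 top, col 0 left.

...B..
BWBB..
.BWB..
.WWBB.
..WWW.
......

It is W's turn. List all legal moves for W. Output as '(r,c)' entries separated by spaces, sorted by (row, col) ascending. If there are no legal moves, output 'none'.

(0,0): no bracket -> illegal
(0,1): no bracket -> illegal
(0,2): flips 1 -> legal
(0,4): flips 1 -> legal
(1,4): flips 3 -> legal
(2,0): flips 1 -> legal
(2,4): flips 3 -> legal
(2,5): flips 1 -> legal
(3,0): no bracket -> illegal
(3,5): flips 2 -> legal
(4,5): no bracket -> illegal

Answer: (0,2) (0,4) (1,4) (2,0) (2,4) (2,5) (3,5)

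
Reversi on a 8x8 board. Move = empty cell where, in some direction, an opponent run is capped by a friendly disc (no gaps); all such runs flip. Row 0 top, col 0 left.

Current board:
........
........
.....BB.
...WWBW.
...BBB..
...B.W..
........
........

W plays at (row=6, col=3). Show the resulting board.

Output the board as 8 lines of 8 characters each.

Place W at (6,3); scan 8 dirs for brackets.
Dir NW: first cell '.' (not opp) -> no flip
Dir N: opp run (5,3) (4,3) capped by W -> flip
Dir NE: first cell '.' (not opp) -> no flip
Dir W: first cell '.' (not opp) -> no flip
Dir E: first cell '.' (not opp) -> no flip
Dir SW: first cell '.' (not opp) -> no flip
Dir S: first cell '.' (not opp) -> no flip
Dir SE: first cell '.' (not opp) -> no flip
All flips: (4,3) (5,3)

Answer: ........
........
.....BB.
...WWBW.
...WBB..
...W.W..
...W....
........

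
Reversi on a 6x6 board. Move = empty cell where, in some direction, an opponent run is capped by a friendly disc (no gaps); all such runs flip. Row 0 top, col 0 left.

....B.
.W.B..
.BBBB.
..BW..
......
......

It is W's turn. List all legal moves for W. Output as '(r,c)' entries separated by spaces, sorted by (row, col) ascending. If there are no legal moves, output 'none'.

(0,2): no bracket -> illegal
(0,3): flips 2 -> legal
(0,5): no bracket -> illegal
(1,0): no bracket -> illegal
(1,2): no bracket -> illegal
(1,4): no bracket -> illegal
(1,5): flips 1 -> legal
(2,0): no bracket -> illegal
(2,5): no bracket -> illegal
(3,0): no bracket -> illegal
(3,1): flips 2 -> legal
(3,4): no bracket -> illegal
(3,5): no bracket -> illegal
(4,1): no bracket -> illegal
(4,2): no bracket -> illegal
(4,3): no bracket -> illegal

Answer: (0,3) (1,5) (3,1)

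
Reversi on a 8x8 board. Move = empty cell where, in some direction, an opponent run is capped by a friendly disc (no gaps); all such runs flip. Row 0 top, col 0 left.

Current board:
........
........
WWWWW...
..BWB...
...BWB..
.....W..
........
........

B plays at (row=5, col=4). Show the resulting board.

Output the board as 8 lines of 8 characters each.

Answer: ........
........
WWWWW...
..BWB...
...BBB..
....BW..
........
........

Derivation:
Place B at (5,4); scan 8 dirs for brackets.
Dir NW: first cell 'B' (not opp) -> no flip
Dir N: opp run (4,4) capped by B -> flip
Dir NE: first cell 'B' (not opp) -> no flip
Dir W: first cell '.' (not opp) -> no flip
Dir E: opp run (5,5), next='.' -> no flip
Dir SW: first cell '.' (not opp) -> no flip
Dir S: first cell '.' (not opp) -> no flip
Dir SE: first cell '.' (not opp) -> no flip
All flips: (4,4)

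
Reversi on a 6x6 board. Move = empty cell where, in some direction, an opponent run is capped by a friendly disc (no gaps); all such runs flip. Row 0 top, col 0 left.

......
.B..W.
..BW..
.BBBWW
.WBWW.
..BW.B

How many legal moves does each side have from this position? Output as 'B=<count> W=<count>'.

Answer: B=10 W=5

Derivation:
-- B to move --
(0,3): no bracket -> illegal
(0,4): no bracket -> illegal
(0,5): flips 2 -> legal
(1,2): no bracket -> illegal
(1,3): flips 1 -> legal
(1,5): no bracket -> illegal
(2,4): flips 1 -> legal
(2,5): flips 2 -> legal
(3,0): flips 1 -> legal
(4,0): flips 1 -> legal
(4,5): flips 2 -> legal
(5,0): flips 1 -> legal
(5,1): flips 1 -> legal
(5,4): flips 2 -> legal
B mobility = 10
-- W to move --
(0,0): flips 3 -> legal
(0,1): no bracket -> illegal
(0,2): no bracket -> illegal
(1,0): no bracket -> illegal
(1,2): no bracket -> illegal
(1,3): no bracket -> illegal
(2,0): flips 2 -> legal
(2,1): flips 3 -> legal
(2,4): no bracket -> illegal
(3,0): flips 3 -> legal
(4,0): no bracket -> illegal
(4,5): no bracket -> illegal
(5,1): flips 1 -> legal
(5,4): no bracket -> illegal
W mobility = 5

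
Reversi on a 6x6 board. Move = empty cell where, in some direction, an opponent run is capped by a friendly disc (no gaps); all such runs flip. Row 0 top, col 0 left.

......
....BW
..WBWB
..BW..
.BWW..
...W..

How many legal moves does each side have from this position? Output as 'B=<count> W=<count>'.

-- B to move --
(0,4): no bracket -> illegal
(0,5): flips 1 -> legal
(1,1): no bracket -> illegal
(1,2): flips 1 -> legal
(1,3): no bracket -> illegal
(2,1): flips 1 -> legal
(3,1): no bracket -> illegal
(3,4): flips 2 -> legal
(3,5): no bracket -> illegal
(4,4): flips 2 -> legal
(5,1): no bracket -> illegal
(5,2): flips 1 -> legal
(5,4): flips 1 -> legal
B mobility = 7
-- W to move --
(0,3): no bracket -> illegal
(0,4): flips 1 -> legal
(0,5): no bracket -> illegal
(1,2): no bracket -> illegal
(1,3): flips 2 -> legal
(2,1): flips 1 -> legal
(3,0): no bracket -> illegal
(3,1): flips 1 -> legal
(3,4): no bracket -> illegal
(3,5): flips 1 -> legal
(4,0): flips 1 -> legal
(5,0): no bracket -> illegal
(5,1): no bracket -> illegal
(5,2): no bracket -> illegal
W mobility = 6

Answer: B=7 W=6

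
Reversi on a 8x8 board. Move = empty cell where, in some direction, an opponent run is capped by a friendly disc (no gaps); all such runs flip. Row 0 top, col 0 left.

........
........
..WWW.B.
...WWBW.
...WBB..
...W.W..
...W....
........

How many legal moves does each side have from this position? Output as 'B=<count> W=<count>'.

-- B to move --
(1,1): flips 2 -> legal
(1,2): flips 2 -> legal
(1,3): flips 1 -> legal
(1,4): flips 2 -> legal
(1,5): no bracket -> illegal
(2,1): no bracket -> illegal
(2,5): no bracket -> illegal
(2,7): flips 1 -> legal
(3,1): no bracket -> illegal
(3,2): flips 2 -> legal
(3,7): flips 1 -> legal
(4,2): flips 1 -> legal
(4,6): flips 1 -> legal
(4,7): no bracket -> illegal
(5,2): no bracket -> illegal
(5,4): no bracket -> illegal
(5,6): no bracket -> illegal
(6,2): flips 1 -> legal
(6,4): no bracket -> illegal
(6,5): flips 1 -> legal
(6,6): flips 1 -> legal
(7,2): no bracket -> illegal
(7,3): no bracket -> illegal
(7,4): no bracket -> illegal
B mobility = 12
-- W to move --
(1,5): no bracket -> illegal
(1,6): flips 1 -> legal
(1,7): flips 3 -> legal
(2,5): flips 2 -> legal
(2,7): no bracket -> illegal
(3,7): no bracket -> illegal
(4,6): flips 3 -> legal
(5,4): flips 2 -> legal
(5,6): flips 1 -> legal
W mobility = 6

Answer: B=12 W=6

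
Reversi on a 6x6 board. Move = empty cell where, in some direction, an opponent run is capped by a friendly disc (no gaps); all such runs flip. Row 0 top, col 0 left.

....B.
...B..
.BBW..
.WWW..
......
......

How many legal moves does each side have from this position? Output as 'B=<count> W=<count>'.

Answer: B=6 W=5

Derivation:
-- B to move --
(1,2): no bracket -> illegal
(1,4): no bracket -> illegal
(2,0): no bracket -> illegal
(2,4): flips 1 -> legal
(3,0): no bracket -> illegal
(3,4): no bracket -> illegal
(4,0): flips 1 -> legal
(4,1): flips 1 -> legal
(4,2): flips 1 -> legal
(4,3): flips 3 -> legal
(4,4): flips 1 -> legal
B mobility = 6
-- W to move --
(0,2): no bracket -> illegal
(0,3): flips 1 -> legal
(0,5): no bracket -> illegal
(1,0): flips 1 -> legal
(1,1): flips 2 -> legal
(1,2): flips 1 -> legal
(1,4): no bracket -> illegal
(1,5): no bracket -> illegal
(2,0): flips 2 -> legal
(2,4): no bracket -> illegal
(3,0): no bracket -> illegal
W mobility = 5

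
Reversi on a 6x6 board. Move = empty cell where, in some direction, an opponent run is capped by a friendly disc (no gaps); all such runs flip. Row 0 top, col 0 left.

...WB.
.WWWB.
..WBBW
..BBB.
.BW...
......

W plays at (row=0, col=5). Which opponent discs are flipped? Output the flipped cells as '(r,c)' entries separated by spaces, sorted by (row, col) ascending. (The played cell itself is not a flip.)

Dir NW: edge -> no flip
Dir N: edge -> no flip
Dir NE: edge -> no flip
Dir W: opp run (0,4) capped by W -> flip
Dir E: edge -> no flip
Dir SW: opp run (1,4) (2,3) (3,2) (4,1), next='.' -> no flip
Dir S: first cell '.' (not opp) -> no flip
Dir SE: edge -> no flip

Answer: (0,4)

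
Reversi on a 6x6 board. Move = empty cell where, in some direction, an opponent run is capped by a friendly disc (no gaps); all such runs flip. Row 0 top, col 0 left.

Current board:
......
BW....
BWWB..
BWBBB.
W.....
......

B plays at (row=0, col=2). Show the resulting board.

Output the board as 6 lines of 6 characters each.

Answer: ..B...
BB....
BWWB..
BWBBB.
W.....
......

Derivation:
Place B at (0,2); scan 8 dirs for brackets.
Dir NW: edge -> no flip
Dir N: edge -> no flip
Dir NE: edge -> no flip
Dir W: first cell '.' (not opp) -> no flip
Dir E: first cell '.' (not opp) -> no flip
Dir SW: opp run (1,1) capped by B -> flip
Dir S: first cell '.' (not opp) -> no flip
Dir SE: first cell '.' (not opp) -> no flip
All flips: (1,1)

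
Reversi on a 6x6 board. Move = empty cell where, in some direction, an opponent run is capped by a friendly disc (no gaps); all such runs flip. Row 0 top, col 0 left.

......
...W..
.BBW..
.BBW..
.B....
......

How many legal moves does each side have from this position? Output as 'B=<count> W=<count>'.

-- B to move --
(0,2): no bracket -> illegal
(0,3): no bracket -> illegal
(0,4): flips 1 -> legal
(1,2): no bracket -> illegal
(1,4): flips 1 -> legal
(2,4): flips 1 -> legal
(3,4): flips 1 -> legal
(4,2): no bracket -> illegal
(4,3): no bracket -> illegal
(4,4): flips 1 -> legal
B mobility = 5
-- W to move --
(1,0): no bracket -> illegal
(1,1): flips 1 -> legal
(1,2): no bracket -> illegal
(2,0): flips 2 -> legal
(3,0): flips 2 -> legal
(4,0): flips 2 -> legal
(4,2): no bracket -> illegal
(4,3): no bracket -> illegal
(5,0): flips 2 -> legal
(5,1): no bracket -> illegal
(5,2): no bracket -> illegal
W mobility = 5

Answer: B=5 W=5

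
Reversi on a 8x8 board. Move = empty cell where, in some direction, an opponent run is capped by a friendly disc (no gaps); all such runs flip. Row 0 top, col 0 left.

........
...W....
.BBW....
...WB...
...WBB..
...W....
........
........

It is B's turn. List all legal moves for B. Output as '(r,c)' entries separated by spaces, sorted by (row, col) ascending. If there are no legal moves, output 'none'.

Answer: (0,4) (1,2) (2,4) (3,2) (4,2) (5,2) (6,2)

Derivation:
(0,2): no bracket -> illegal
(0,3): no bracket -> illegal
(0,4): flips 1 -> legal
(1,2): flips 1 -> legal
(1,4): no bracket -> illegal
(2,4): flips 1 -> legal
(3,2): flips 1 -> legal
(4,2): flips 1 -> legal
(5,2): flips 1 -> legal
(5,4): no bracket -> illegal
(6,2): flips 1 -> legal
(6,3): no bracket -> illegal
(6,4): no bracket -> illegal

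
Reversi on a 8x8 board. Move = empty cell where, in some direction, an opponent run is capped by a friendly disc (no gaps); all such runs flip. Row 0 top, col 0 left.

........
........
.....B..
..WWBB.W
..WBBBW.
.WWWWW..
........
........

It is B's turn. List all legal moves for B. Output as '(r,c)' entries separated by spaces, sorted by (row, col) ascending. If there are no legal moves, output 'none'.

Answer: (2,1) (2,2) (2,3) (3,1) (4,1) (4,7) (5,7) (6,1) (6,2) (6,3) (6,4) (6,5) (6,6)

Derivation:
(2,1): flips 1 -> legal
(2,2): flips 1 -> legal
(2,3): flips 1 -> legal
(2,4): no bracket -> illegal
(2,6): no bracket -> illegal
(2,7): no bracket -> illegal
(3,1): flips 2 -> legal
(3,6): no bracket -> illegal
(4,0): no bracket -> illegal
(4,1): flips 1 -> legal
(4,7): flips 1 -> legal
(5,0): no bracket -> illegal
(5,6): no bracket -> illegal
(5,7): flips 1 -> legal
(6,0): no bracket -> illegal
(6,1): flips 1 -> legal
(6,2): flips 1 -> legal
(6,3): flips 2 -> legal
(6,4): flips 1 -> legal
(6,5): flips 2 -> legal
(6,6): flips 1 -> legal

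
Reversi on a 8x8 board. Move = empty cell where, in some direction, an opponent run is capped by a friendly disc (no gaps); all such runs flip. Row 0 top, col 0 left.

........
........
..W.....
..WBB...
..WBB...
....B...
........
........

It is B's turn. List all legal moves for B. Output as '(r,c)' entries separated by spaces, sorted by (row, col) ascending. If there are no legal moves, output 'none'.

Answer: (1,1) (2,1) (3,1) (4,1) (5,1)

Derivation:
(1,1): flips 1 -> legal
(1,2): no bracket -> illegal
(1,3): no bracket -> illegal
(2,1): flips 1 -> legal
(2,3): no bracket -> illegal
(3,1): flips 1 -> legal
(4,1): flips 1 -> legal
(5,1): flips 1 -> legal
(5,2): no bracket -> illegal
(5,3): no bracket -> illegal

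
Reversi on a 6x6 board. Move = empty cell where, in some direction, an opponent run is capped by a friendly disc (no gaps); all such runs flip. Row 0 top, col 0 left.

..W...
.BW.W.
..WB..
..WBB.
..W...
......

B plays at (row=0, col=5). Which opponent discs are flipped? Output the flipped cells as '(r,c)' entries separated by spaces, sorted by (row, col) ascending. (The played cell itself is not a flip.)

Dir NW: edge -> no flip
Dir N: edge -> no flip
Dir NE: edge -> no flip
Dir W: first cell '.' (not opp) -> no flip
Dir E: edge -> no flip
Dir SW: opp run (1,4) capped by B -> flip
Dir S: first cell '.' (not opp) -> no flip
Dir SE: edge -> no flip

Answer: (1,4)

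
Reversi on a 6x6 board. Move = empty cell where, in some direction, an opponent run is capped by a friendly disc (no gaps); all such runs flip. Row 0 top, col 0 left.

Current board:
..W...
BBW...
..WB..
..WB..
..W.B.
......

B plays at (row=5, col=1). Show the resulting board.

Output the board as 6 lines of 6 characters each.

Place B at (5,1); scan 8 dirs for brackets.
Dir NW: first cell '.' (not opp) -> no flip
Dir N: first cell '.' (not opp) -> no flip
Dir NE: opp run (4,2) capped by B -> flip
Dir W: first cell '.' (not opp) -> no flip
Dir E: first cell '.' (not opp) -> no flip
Dir SW: edge -> no flip
Dir S: edge -> no flip
Dir SE: edge -> no flip
All flips: (4,2)

Answer: ..W...
BBW...
..WB..
..WB..
..B.B.
.B....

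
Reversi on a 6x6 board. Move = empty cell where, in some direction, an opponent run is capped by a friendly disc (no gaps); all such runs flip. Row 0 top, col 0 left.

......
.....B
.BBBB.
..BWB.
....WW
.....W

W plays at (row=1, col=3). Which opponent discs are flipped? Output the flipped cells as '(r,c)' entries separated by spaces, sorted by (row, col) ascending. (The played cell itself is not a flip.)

Answer: (2,3)

Derivation:
Dir NW: first cell '.' (not opp) -> no flip
Dir N: first cell '.' (not opp) -> no flip
Dir NE: first cell '.' (not opp) -> no flip
Dir W: first cell '.' (not opp) -> no flip
Dir E: first cell '.' (not opp) -> no flip
Dir SW: opp run (2,2), next='.' -> no flip
Dir S: opp run (2,3) capped by W -> flip
Dir SE: opp run (2,4), next='.' -> no flip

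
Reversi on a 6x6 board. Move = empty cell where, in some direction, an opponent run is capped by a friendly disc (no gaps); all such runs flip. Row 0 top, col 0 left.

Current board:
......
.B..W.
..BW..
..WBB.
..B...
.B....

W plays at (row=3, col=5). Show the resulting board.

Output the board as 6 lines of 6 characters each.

Answer: ......
.B..W.
..BW..
..WWWW
..B...
.B....

Derivation:
Place W at (3,5); scan 8 dirs for brackets.
Dir NW: first cell '.' (not opp) -> no flip
Dir N: first cell '.' (not opp) -> no flip
Dir NE: edge -> no flip
Dir W: opp run (3,4) (3,3) capped by W -> flip
Dir E: edge -> no flip
Dir SW: first cell '.' (not opp) -> no flip
Dir S: first cell '.' (not opp) -> no flip
Dir SE: edge -> no flip
All flips: (3,3) (3,4)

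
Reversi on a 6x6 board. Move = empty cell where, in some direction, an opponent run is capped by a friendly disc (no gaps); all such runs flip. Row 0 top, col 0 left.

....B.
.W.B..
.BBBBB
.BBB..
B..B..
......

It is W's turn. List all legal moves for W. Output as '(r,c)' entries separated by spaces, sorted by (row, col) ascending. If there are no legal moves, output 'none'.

Answer: (4,1) (4,4)

Derivation:
(0,2): no bracket -> illegal
(0,3): no bracket -> illegal
(0,5): no bracket -> illegal
(1,0): no bracket -> illegal
(1,2): no bracket -> illegal
(1,4): no bracket -> illegal
(1,5): no bracket -> illegal
(2,0): no bracket -> illegal
(3,0): no bracket -> illegal
(3,4): no bracket -> illegal
(3,5): no bracket -> illegal
(4,1): flips 2 -> legal
(4,2): no bracket -> illegal
(4,4): flips 2 -> legal
(5,0): no bracket -> illegal
(5,1): no bracket -> illegal
(5,2): no bracket -> illegal
(5,3): no bracket -> illegal
(5,4): no bracket -> illegal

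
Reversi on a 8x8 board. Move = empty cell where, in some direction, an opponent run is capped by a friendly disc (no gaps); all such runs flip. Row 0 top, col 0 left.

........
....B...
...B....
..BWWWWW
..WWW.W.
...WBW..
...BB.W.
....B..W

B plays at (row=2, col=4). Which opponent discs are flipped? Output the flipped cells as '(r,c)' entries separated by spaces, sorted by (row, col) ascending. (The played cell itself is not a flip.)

Dir NW: first cell '.' (not opp) -> no flip
Dir N: first cell 'B' (not opp) -> no flip
Dir NE: first cell '.' (not opp) -> no flip
Dir W: first cell 'B' (not opp) -> no flip
Dir E: first cell '.' (not opp) -> no flip
Dir SW: opp run (3,3) (4,2), next='.' -> no flip
Dir S: opp run (3,4) (4,4) capped by B -> flip
Dir SE: opp run (3,5) (4,6), next='.' -> no flip

Answer: (3,4) (4,4)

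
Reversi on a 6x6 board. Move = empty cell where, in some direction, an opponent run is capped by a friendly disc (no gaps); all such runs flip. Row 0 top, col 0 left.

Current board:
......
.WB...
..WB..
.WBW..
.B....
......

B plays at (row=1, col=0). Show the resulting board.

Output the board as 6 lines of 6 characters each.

Place B at (1,0); scan 8 dirs for brackets.
Dir NW: edge -> no flip
Dir N: first cell '.' (not opp) -> no flip
Dir NE: first cell '.' (not opp) -> no flip
Dir W: edge -> no flip
Dir E: opp run (1,1) capped by B -> flip
Dir SW: edge -> no flip
Dir S: first cell '.' (not opp) -> no flip
Dir SE: first cell '.' (not opp) -> no flip
All flips: (1,1)

Answer: ......
BBB...
..WB..
.WBW..
.B....
......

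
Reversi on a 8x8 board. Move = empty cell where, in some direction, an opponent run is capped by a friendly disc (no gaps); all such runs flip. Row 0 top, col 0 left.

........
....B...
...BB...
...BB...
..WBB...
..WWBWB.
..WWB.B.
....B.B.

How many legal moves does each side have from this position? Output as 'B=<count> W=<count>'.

Answer: B=8 W=11

Derivation:
-- B to move --
(3,1): flips 2 -> legal
(3,2): no bracket -> illegal
(4,1): flips 3 -> legal
(4,5): no bracket -> illegal
(4,6): flips 1 -> legal
(5,1): flips 3 -> legal
(6,1): flips 3 -> legal
(6,5): no bracket -> illegal
(7,1): flips 2 -> legal
(7,2): flips 1 -> legal
(7,3): flips 2 -> legal
B mobility = 8
-- W to move --
(0,3): no bracket -> illegal
(0,4): no bracket -> illegal
(0,5): no bracket -> illegal
(1,2): no bracket -> illegal
(1,3): flips 3 -> legal
(1,5): flips 2 -> legal
(2,2): flips 2 -> legal
(2,5): flips 2 -> legal
(3,2): no bracket -> illegal
(3,5): flips 1 -> legal
(4,5): flips 3 -> legal
(4,6): no bracket -> illegal
(4,7): no bracket -> illegal
(5,7): flips 1 -> legal
(6,5): flips 1 -> legal
(6,7): no bracket -> illegal
(7,3): flips 1 -> legal
(7,5): flips 1 -> legal
(7,7): flips 1 -> legal
W mobility = 11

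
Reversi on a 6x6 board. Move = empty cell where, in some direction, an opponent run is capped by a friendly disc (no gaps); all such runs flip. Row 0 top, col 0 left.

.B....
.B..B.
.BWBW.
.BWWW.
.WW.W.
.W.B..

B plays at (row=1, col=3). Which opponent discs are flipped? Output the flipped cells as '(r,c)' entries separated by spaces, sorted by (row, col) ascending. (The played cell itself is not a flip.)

Dir NW: first cell '.' (not opp) -> no flip
Dir N: first cell '.' (not opp) -> no flip
Dir NE: first cell '.' (not opp) -> no flip
Dir W: first cell '.' (not opp) -> no flip
Dir E: first cell 'B' (not opp) -> no flip
Dir SW: opp run (2,2) capped by B -> flip
Dir S: first cell 'B' (not opp) -> no flip
Dir SE: opp run (2,4), next='.' -> no flip

Answer: (2,2)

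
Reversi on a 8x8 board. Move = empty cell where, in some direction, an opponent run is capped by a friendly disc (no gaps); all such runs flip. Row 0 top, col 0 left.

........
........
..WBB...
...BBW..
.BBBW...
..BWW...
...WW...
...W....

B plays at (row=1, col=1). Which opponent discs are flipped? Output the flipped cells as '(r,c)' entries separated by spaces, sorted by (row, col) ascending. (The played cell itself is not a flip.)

Dir NW: first cell '.' (not opp) -> no flip
Dir N: first cell '.' (not opp) -> no flip
Dir NE: first cell '.' (not opp) -> no flip
Dir W: first cell '.' (not opp) -> no flip
Dir E: first cell '.' (not opp) -> no flip
Dir SW: first cell '.' (not opp) -> no flip
Dir S: first cell '.' (not opp) -> no flip
Dir SE: opp run (2,2) capped by B -> flip

Answer: (2,2)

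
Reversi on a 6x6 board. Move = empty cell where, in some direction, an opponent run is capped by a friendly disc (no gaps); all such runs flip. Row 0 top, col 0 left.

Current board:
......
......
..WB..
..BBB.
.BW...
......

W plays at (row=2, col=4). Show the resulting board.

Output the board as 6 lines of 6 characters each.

Place W at (2,4); scan 8 dirs for brackets.
Dir NW: first cell '.' (not opp) -> no flip
Dir N: first cell '.' (not opp) -> no flip
Dir NE: first cell '.' (not opp) -> no flip
Dir W: opp run (2,3) capped by W -> flip
Dir E: first cell '.' (not opp) -> no flip
Dir SW: opp run (3,3) capped by W -> flip
Dir S: opp run (3,4), next='.' -> no flip
Dir SE: first cell '.' (not opp) -> no flip
All flips: (2,3) (3,3)

Answer: ......
......
..WWW.
..BWB.
.BW...
......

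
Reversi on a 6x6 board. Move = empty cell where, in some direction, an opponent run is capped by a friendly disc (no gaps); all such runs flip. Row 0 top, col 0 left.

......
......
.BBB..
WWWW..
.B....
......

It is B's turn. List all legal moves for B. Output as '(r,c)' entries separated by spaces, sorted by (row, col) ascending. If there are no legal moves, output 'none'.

Answer: (4,0) (4,2) (4,3) (4,4)

Derivation:
(2,0): no bracket -> illegal
(2,4): no bracket -> illegal
(3,4): no bracket -> illegal
(4,0): flips 1 -> legal
(4,2): flips 1 -> legal
(4,3): flips 2 -> legal
(4,4): flips 1 -> legal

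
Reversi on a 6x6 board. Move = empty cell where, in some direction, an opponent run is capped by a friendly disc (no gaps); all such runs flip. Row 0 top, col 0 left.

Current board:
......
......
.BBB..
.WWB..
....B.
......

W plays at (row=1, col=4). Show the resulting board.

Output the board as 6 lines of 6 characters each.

Place W at (1,4); scan 8 dirs for brackets.
Dir NW: first cell '.' (not opp) -> no flip
Dir N: first cell '.' (not opp) -> no flip
Dir NE: first cell '.' (not opp) -> no flip
Dir W: first cell '.' (not opp) -> no flip
Dir E: first cell '.' (not opp) -> no flip
Dir SW: opp run (2,3) capped by W -> flip
Dir S: first cell '.' (not opp) -> no flip
Dir SE: first cell '.' (not opp) -> no flip
All flips: (2,3)

Answer: ......
....W.
.BBW..
.WWB..
....B.
......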